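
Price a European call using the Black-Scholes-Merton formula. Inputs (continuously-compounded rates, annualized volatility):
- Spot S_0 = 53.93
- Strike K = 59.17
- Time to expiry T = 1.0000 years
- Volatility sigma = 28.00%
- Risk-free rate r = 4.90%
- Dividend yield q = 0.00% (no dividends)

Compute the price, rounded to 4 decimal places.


Answer: Price = 5.0077

Derivation:
d1 = (ln(S/K) + (r - q + 0.5*sigma^2) * T) / (sigma * sqrt(T)) = -0.01617053
d2 = d1 - sigma * sqrt(T) = -0.29617053
exp(-rT) = 0.95218113; exp(-qT) = 1.00000000
C = S_0 * exp(-qT) * N(d1) - K * exp(-rT) * N(d2)
N(d1) = 0.49354917; N(d2) = 0.38354993
C = 53.9300 * 1.00000000 * 0.49354917 - 59.1700 * 0.95218113 * 0.38354993 = 5.0077


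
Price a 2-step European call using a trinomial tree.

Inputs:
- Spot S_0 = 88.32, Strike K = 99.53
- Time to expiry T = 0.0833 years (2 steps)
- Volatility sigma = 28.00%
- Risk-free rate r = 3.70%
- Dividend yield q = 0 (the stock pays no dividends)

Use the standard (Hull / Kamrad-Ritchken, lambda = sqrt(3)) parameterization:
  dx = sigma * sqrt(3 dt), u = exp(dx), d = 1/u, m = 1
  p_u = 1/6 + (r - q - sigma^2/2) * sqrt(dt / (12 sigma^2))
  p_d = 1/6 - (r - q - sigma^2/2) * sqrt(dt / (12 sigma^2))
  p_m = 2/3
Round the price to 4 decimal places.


dt = T/N = 0.041650; dx = sigma*sqrt(3*dt) = 0.098975
u = exp(dx) = 1.104039; d = 1/u = 0.905765
p_u = 0.166204, p_m = 0.666667, p_d = 0.167130
Discount per step: exp(-r*dt) = 0.998460
Stock lattice S(k, j) with j the centered position index:
  k=0: S(0,+0) = 88.3200
  k=1: S(1,-1) = 79.9972; S(1,+0) = 88.3200; S(1,+1) = 97.5087
  k=2: S(2,-2) = 72.4587; S(2,-1) = 79.9972; S(2,+0) = 88.3200; S(2,+1) = 97.5087; S(2,+2) = 107.6534
Terminal payoffs V(N, j) = max(S_T - K, 0):
  V(2,-2) = 0.000000; V(2,-1) = 0.000000; V(2,+0) = 0.000000; V(2,+1) = 0.000000; V(2,+2) = 8.123408
Backward induction: V(k, j) = exp(-r*dt) * [p_u * V(k+1, j+1) + p_m * V(k+1, j) + p_d * V(k+1, j-1)]
  V(1,-1) = exp(-r*dt) * [p_u*0.000000 + p_m*0.000000 + p_d*0.000000] = 0.000000
  V(1,+0) = exp(-r*dt) * [p_u*0.000000 + p_m*0.000000 + p_d*0.000000] = 0.000000
  V(1,+1) = exp(-r*dt) * [p_u*8.123408 + p_m*0.000000 + p_d*0.000000] = 1.348062
  V(0,+0) = exp(-r*dt) * [p_u*1.348062 + p_m*0.000000 + p_d*0.000000] = 0.223708

Answer: Price = V(0,0) = 0.2237


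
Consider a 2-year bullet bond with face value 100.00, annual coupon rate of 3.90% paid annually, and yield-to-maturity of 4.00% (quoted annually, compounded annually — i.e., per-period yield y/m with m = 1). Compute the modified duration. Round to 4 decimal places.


Answer: Modified duration = 1.8870

Derivation:
Coupon per period c = face * coupon_rate / m = 3.900000
Periods per year m = 1; per-period yield y/m = 0.040000
Number of cashflows N = 2
Cashflows (t years, CF_t, discount factor 1/(1+y/m)^(m*t), PV):
  t = 1.0000: CF_t = 3.900000, DF = 0.961538, PV = 3.750000
  t = 2.0000: CF_t = 103.900000, DF = 0.924556, PV = 96.061391
Price P = sum_t PV_t = 99.811391
First compute Macaulay numerator sum_t t * PV_t:
  t * PV_t at t = 1.0000: 3.750000
  t * PV_t at t = 2.0000: 192.122781
Macaulay duration D = 195.872781 / 99.811391 = 1.962429
Modified duration = D / (1 + y/m) = 1.962429 / (1 + 0.040000) = 1.886951


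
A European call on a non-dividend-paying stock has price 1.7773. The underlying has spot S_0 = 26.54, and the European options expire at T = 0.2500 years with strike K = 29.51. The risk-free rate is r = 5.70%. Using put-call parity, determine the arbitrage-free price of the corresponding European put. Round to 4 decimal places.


Put-call parity: C - P = S_0 * exp(-qT) - K * exp(-rT).
S_0 * exp(-qT) = 26.5400 * 1.00000000 = 26.54000000
K * exp(-rT) = 29.5100 * 0.98585105 = 29.09246451
P = C - S*exp(-qT) + K*exp(-rT)
P = 1.7773 - 26.54000000 + 29.09246451 = 4.3298

Answer: Put price = 4.3298


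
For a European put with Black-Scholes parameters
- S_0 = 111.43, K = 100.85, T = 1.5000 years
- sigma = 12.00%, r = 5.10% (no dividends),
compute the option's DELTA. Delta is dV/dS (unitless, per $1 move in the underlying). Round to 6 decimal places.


d1 = 1.2727979178; d2 = 1.1258285332
phi(d1) = 0.1774714012; exp(-qT) = 1.0000000000; exp(-rT) = 0.9263529143
N(-d1) = 0.1015448801
Delta = -exp(-qT) * N(-d1) = -1.0000000000 * 0.1015448801 = -0.101545

Answer: Delta = -0.101545


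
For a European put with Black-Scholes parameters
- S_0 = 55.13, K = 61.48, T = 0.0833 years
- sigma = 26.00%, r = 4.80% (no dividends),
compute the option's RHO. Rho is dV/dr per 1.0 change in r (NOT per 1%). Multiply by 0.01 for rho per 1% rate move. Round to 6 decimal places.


Answer: Rho = -4.716470

Derivation:
d1 = -1.3619834034; d2 = -1.4370239257
phi(d1) = 0.1577982550; exp(-qT) = 1.0000000000; exp(-rT) = 0.9960095830
N(-d2) = 0.9246444023
Rho = -K*T*exp(-rT)*N(-d2) = -61.4800 * 0.0833 * 0.9960095830 * 0.9246444023 = -4.716470


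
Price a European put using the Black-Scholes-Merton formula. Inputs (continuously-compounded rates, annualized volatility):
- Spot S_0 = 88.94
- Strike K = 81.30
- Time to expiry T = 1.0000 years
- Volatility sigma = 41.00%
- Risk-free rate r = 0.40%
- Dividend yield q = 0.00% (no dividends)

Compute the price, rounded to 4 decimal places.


Answer: Price = 10.1716

Derivation:
d1 = (ln(S/K) + (r - q + 0.5*sigma^2) * T) / (sigma * sqrt(T)) = 0.43381944
d2 = d1 - sigma * sqrt(T) = 0.02381944
exp(-rT) = 0.99600799; exp(-qT) = 1.00000000
P = K * exp(-rT) * N(-d2) - S_0 * exp(-qT) * N(-d1)
N(-d1) = 0.33220978; N(-d2) = 0.49049832
P = 81.3000 * 0.99600799 * 0.49049832 - 88.9400 * 1.00000000 * 0.33220978 = 10.1716


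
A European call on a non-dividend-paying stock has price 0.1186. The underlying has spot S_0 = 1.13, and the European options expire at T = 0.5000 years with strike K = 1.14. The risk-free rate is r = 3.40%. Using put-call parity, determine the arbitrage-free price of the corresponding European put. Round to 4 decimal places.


Answer: Put price = 0.1094

Derivation:
Put-call parity: C - P = S_0 * exp(-qT) - K * exp(-rT).
S_0 * exp(-qT) = 1.1300 * 1.00000000 = 1.13000000
K * exp(-rT) = 1.1400 * 0.98314368 = 1.12078380
P = C - S*exp(-qT) + K*exp(-rT)
P = 0.1186 - 1.13000000 + 1.12078380 = 0.1094


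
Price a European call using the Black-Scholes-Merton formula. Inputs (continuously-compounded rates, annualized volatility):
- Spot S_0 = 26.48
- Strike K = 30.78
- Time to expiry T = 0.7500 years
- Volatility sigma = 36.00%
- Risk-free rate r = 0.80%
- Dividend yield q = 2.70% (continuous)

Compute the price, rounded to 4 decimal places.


d1 = (ln(S/K) + (r - q + 0.5*sigma^2) * T) / (sigma * sqrt(T)) = -0.37247239
d2 = d1 - sigma * sqrt(T) = -0.68424153
exp(-rT) = 0.99401796; exp(-qT) = 0.97995365
C = S_0 * exp(-qT) * N(d1) - K * exp(-rT) * N(d2)
N(d1) = 0.35477058; N(d2) = 0.24691133
C = 26.4800 * 0.97995365 * 0.35477058 - 30.7800 * 0.99401796 * 0.24691133 = 1.6515

Answer: Price = 1.6515


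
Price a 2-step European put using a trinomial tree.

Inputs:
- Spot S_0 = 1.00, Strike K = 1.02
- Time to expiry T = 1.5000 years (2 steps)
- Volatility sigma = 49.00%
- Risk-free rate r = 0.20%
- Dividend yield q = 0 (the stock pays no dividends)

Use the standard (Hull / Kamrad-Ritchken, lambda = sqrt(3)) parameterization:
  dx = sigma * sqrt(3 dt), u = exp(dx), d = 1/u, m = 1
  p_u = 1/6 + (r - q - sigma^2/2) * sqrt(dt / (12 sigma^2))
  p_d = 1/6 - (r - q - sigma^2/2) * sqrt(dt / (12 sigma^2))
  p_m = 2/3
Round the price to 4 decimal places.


Answer: Price = V(0,0) = 0.2134

Derivation:
dt = T/N = 0.750000; dx = sigma*sqrt(3*dt) = 0.735000
u = exp(dx) = 2.085482; d = 1/u = 0.479505
p_u = 0.106437, p_m = 0.666667, p_d = 0.226896
Discount per step: exp(-r*dt) = 0.998501
Stock lattice S(k, j) with j the centered position index:
  k=0: S(0,+0) = 1.0000
  k=1: S(1,-1) = 0.4795; S(1,+0) = 1.0000; S(1,+1) = 2.0855
  k=2: S(2,-2) = 0.2299; S(2,-1) = 0.4795; S(2,+0) = 1.0000; S(2,+1) = 2.0855; S(2,+2) = 4.3492
Terminal payoffs V(N, j) = max(K - S_T, 0):
  V(2,-2) = 0.790075; V(2,-1) = 0.540495; V(2,+0) = 0.020000; V(2,+1) = 0.000000; V(2,+2) = 0.000000
Backward induction: V(k, j) = exp(-r*dt) * [p_u * V(k+1, j+1) + p_m * V(k+1, j) + p_d * V(k+1, j-1)]
  V(1,-1) = exp(-r*dt) * [p_u*0.020000 + p_m*0.540495 + p_d*0.790075] = 0.540911
  V(1,+0) = exp(-r*dt) * [p_u*0.000000 + p_m*0.020000 + p_d*0.540495] = 0.135766
  V(1,+1) = exp(-r*dt) * [p_u*0.000000 + p_m*0.000000 + p_d*0.020000] = 0.004531
  V(0,+0) = exp(-r*dt) * [p_u*0.004531 + p_m*0.135766 + p_d*0.540911] = 0.213403


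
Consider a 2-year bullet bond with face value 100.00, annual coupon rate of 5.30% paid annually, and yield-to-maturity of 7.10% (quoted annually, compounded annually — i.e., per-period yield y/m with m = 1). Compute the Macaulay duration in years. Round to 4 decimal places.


Answer: Macaulay duration = 1.9489 years

Derivation:
Coupon per period c = face * coupon_rate / m = 5.300000
Periods per year m = 1; per-period yield y/m = 0.071000
Number of cashflows N = 2
Cashflows (t years, CF_t, discount factor 1/(1+y/m)^(m*t), PV):
  t = 1.0000: CF_t = 5.300000, DF = 0.933707, PV = 4.948646
  t = 2.0000: CF_t = 105.300000, DF = 0.871808, PV = 91.801426
Price P = sum_t PV_t = 96.750073
Macaulay numerator sum_t t * PV_t:
  t * PV_t at t = 1.0000: 4.948646
  t * PV_t at t = 2.0000: 183.602853
Macaulay duration D = (sum_t t * PV_t) / P = 188.551499 / 96.750073 = 1.948851


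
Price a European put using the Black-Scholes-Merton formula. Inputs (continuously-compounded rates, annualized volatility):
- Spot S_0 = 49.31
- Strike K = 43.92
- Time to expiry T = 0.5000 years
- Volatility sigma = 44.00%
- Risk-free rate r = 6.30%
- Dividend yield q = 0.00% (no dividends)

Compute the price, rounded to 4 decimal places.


Answer: Price = 2.9205

Derivation:
d1 = (ln(S/K) + (r - q + 0.5*sigma^2) * T) / (sigma * sqrt(T)) = 0.62886575
d2 = d1 - sigma * sqrt(T) = 0.31773876
exp(-rT) = 0.96899096; exp(-qT) = 1.00000000
P = K * exp(-rT) * N(-d2) - S_0 * exp(-qT) * N(-d1)
N(-d1) = 0.26471848; N(-d2) = 0.37534155
P = 43.9200 * 0.96899096 * 0.37534155 - 49.3100 * 1.00000000 * 0.26471848 = 2.9205


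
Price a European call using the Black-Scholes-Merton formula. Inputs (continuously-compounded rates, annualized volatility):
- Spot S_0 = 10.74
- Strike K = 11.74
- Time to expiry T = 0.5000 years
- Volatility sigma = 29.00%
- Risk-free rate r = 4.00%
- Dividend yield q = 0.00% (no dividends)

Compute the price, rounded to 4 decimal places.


Answer: Price = 0.5754

Derivation:
d1 = (ln(S/K) + (r - q + 0.5*sigma^2) * T) / (sigma * sqrt(T)) = -0.23408514
d2 = d1 - sigma * sqrt(T) = -0.43914611
exp(-rT) = 0.98019867; exp(-qT) = 1.00000000
C = S_0 * exp(-qT) * N(d1) - K * exp(-rT) * N(d2)
N(d1) = 0.40745944; N(d2) = 0.33027784
C = 10.7400 * 1.00000000 * 0.40745944 - 11.7400 * 0.98019867 * 0.33027784 = 0.5754


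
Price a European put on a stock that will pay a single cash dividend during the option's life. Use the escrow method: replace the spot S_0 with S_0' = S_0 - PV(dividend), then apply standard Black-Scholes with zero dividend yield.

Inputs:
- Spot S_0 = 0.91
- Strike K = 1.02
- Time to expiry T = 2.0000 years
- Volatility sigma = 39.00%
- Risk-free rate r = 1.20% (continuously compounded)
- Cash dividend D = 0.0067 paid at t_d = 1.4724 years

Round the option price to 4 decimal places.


Answer: Price = 0.2556

Derivation:
PV(D) = D * exp(-r * t_d) = 0.0067 * 0.98248638 = 0.00658266
S_0' = S_0 - PV(D) = 0.9100 - 0.00658266 = 0.90341734
d1 = (ln(S_0'/K) + (r + sigma^2/2)*T) / (sigma*sqrt(T)) = 0.09922469
d2 = d1 - sigma*sqrt(T) = -0.45231860
exp(-rT) = 0.97628571
N(-d1) = 0.46047994; N(-d2) = 0.67448026
P = K * exp(-rT) * N(-d2) - S_0' * N(-d1) = 1.0200 * 0.97628571 * 0.67448026 - 0.90341734 * 0.46047994 = 0.2556


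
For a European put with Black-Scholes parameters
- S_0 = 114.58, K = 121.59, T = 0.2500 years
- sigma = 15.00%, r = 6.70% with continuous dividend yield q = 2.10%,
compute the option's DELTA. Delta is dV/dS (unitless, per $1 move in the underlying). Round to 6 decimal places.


Answer: Delta = -0.722251

Derivation:
d1 = -0.6009194710; d2 = -0.6759194710
phi(d1) = 0.3330406786; exp(-qT) = 0.9947637572; exp(-rT) = 0.9833895013
N(-d1) = 0.7260531881
Delta = -exp(-qT) * N(-d1) = -0.9947637572 * 0.7260531881 = -0.722251


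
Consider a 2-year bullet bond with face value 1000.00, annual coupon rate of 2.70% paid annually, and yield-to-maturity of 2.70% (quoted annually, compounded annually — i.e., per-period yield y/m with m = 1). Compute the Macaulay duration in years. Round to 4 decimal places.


Answer: Macaulay duration = 1.9737 years

Derivation:
Coupon per period c = face * coupon_rate / m = 27.000000
Periods per year m = 1; per-period yield y/m = 0.027000
Number of cashflows N = 2
Cashflows (t years, CF_t, discount factor 1/(1+y/m)^(m*t), PV):
  t = 1.0000: CF_t = 27.000000, DF = 0.973710, PV = 26.290166
  t = 2.0000: CF_t = 1027.000000, DF = 0.948111, PV = 973.709834
Price P = sum_t PV_t = 1000.000000
Macaulay numerator sum_t t * PV_t:
  t * PV_t at t = 1.0000: 26.290166
  t * PV_t at t = 2.0000: 1947.419669
Macaulay duration D = (sum_t t * PV_t) / P = 1973.709834 / 1000.000000 = 1.973710


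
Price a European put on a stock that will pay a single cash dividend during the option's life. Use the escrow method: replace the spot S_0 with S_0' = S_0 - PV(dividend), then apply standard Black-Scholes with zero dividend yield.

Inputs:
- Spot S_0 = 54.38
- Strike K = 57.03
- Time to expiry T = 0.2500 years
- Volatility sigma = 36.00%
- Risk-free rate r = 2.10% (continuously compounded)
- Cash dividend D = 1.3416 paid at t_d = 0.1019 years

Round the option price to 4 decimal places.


Answer: Price = 6.0519

Derivation:
PV(D) = D * exp(-r * t_d) = 1.3416 * 0.99786239 = 1.33873218
S_0' = S_0 - PV(D) = 54.3800 - 1.33873218 = 53.04126782
d1 = (ln(S_0'/K) + (r + sigma^2/2)*T) / (sigma*sqrt(T)) = -0.28365109
d2 = d1 - sigma*sqrt(T) = -0.46365109
exp(-rT) = 0.99476376
N(-d1) = 0.61166111; N(-d2) = 0.67855113
P = K * exp(-rT) * N(-d2) - S_0' * N(-d1) = 57.0300 * 0.99476376 * 0.67855113 - 53.04126782 * 0.61166111 = 6.0519


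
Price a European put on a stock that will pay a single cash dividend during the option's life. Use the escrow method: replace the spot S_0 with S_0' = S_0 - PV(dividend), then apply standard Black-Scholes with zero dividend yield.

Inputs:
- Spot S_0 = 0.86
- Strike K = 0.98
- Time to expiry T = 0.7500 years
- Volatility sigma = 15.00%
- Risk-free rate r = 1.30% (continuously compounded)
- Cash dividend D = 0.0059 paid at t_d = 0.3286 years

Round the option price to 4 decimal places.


Answer: Price = 0.1265

Derivation:
PV(D) = D * exp(-r * t_d) = 0.0059 * 0.99573731 = 0.00587485
S_0' = S_0 - PV(D) = 0.8600 - 0.00587485 = 0.85412515
d1 = (ln(S_0'/K) + (r + sigma^2/2)*T) / (sigma*sqrt(T)) = -0.91827440
d2 = d1 - sigma*sqrt(T) = -1.04817821
exp(-rT) = 0.99029738
N(-d1) = 0.82076239; N(-d2) = 0.85272175
P = K * exp(-rT) * N(-d2) - S_0' * N(-d1) = 0.9800 * 0.99029738 * 0.85272175 - 0.85412515 * 0.82076239 = 0.1265


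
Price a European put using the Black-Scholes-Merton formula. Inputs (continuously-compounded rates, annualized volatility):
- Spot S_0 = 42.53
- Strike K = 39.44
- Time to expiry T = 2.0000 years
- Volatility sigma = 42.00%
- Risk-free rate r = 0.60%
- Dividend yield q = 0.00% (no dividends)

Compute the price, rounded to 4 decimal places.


d1 = (ln(S/K) + (r - q + 0.5*sigma^2) * T) / (sigma * sqrt(T)) = 0.44417953
d2 = d1 - sigma * sqrt(T) = -0.14979017
exp(-rT) = 0.98807171; exp(-qT) = 1.00000000
P = K * exp(-rT) * N(-d2) - S_0 * exp(-qT) * N(-d1)
N(-d1) = 0.32845640; N(-d2) = 0.55953492
P = 39.4400 * 0.98807171 * 0.55953492 - 42.5300 * 1.00000000 * 0.32845640 = 7.8356

Answer: Price = 7.8356


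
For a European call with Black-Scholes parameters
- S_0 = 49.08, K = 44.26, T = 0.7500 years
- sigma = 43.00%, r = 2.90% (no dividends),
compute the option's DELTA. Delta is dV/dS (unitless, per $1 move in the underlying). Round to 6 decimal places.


d1 = 0.5221872309; d2 = 0.1497963073
phi(d1) = 0.3480955440; exp(-qT) = 1.0000000000; exp(-rT) = 0.9784848257
N(d1) = 0.6992300121
Delta = exp(-qT) * N(d1) = 1.0000000000 * 0.6992300121 = 0.699230

Answer: Delta = 0.699230


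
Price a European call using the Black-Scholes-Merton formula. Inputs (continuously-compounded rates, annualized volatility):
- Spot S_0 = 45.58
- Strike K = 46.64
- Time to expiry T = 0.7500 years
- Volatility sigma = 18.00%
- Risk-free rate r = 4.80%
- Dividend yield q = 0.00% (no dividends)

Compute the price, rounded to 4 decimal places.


Answer: Price = 3.1178

Derivation:
d1 = (ln(S/K) + (r - q + 0.5*sigma^2) * T) / (sigma * sqrt(T)) = 0.16140457
d2 = d1 - sigma * sqrt(T) = 0.00551999
exp(-rT) = 0.96464029; exp(-qT) = 1.00000000
C = S_0 * exp(-qT) * N(d1) - K * exp(-rT) * N(d2)
N(d1) = 0.56411261; N(d2) = 0.50220215
C = 45.5800 * 1.00000000 * 0.56411261 - 46.6400 * 0.96464029 * 0.50220215 = 3.1178


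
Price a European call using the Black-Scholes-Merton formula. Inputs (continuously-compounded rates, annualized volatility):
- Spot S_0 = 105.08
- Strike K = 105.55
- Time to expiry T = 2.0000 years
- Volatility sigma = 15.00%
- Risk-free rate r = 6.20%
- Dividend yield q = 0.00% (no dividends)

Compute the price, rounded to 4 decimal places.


Answer: Price = 15.5847

Derivation:
d1 = (ln(S/K) + (r - q + 0.5*sigma^2) * T) / (sigma * sqrt(T)) = 0.66956974
d2 = d1 - sigma * sqrt(T) = 0.45743770
exp(-rT) = 0.88337984; exp(-qT) = 1.00000000
C = S_0 * exp(-qT) * N(d1) - K * exp(-rT) * N(d2)
N(d1) = 0.74843394; N(d2) = 0.67632177
C = 105.0800 * 1.00000000 * 0.74843394 - 105.5500 * 0.88337984 * 0.67632177 = 15.5847


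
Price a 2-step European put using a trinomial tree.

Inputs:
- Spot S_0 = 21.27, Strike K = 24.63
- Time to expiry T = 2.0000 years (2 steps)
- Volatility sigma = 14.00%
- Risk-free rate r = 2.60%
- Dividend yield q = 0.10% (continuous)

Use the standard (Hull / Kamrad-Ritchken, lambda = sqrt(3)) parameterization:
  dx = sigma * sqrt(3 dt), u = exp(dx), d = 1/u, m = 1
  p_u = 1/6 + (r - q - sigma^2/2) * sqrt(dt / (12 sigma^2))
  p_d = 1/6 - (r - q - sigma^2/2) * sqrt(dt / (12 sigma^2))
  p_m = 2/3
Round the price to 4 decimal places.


Answer: Price = V(0,0) = 3.1492

Derivation:
dt = T/N = 1.000000; dx = sigma*sqrt(3*dt) = 0.242487
u = exp(dx) = 1.274415; d = 1/u = 0.784674
p_u = 0.198009, p_m = 0.666667, p_d = 0.135325
Discount per step: exp(-r*dt) = 0.974335
Stock lattice S(k, j) with j the centered position index:
  k=0: S(0,+0) = 21.2700
  k=1: S(1,-1) = 16.6900; S(1,+0) = 21.2700; S(1,+1) = 27.1068
  k=2: S(2,-2) = 13.0962; S(2,-1) = 16.6900; S(2,+0) = 21.2700; S(2,+1) = 27.1068; S(2,+2) = 34.5453
Terminal payoffs V(N, j) = max(K - S_T, 0):
  V(2,-2) = 11.533783; V(2,-1) = 7.939987; V(2,+0) = 3.360000; V(2,+1) = 0.000000; V(2,+2) = 0.000000
Backward induction: V(k, j) = exp(-r*dt) * [p_u * V(k+1, j+1) + p_m * V(k+1, j) + p_d * V(k+1, j-1)]
  V(1,-1) = exp(-r*dt) * [p_u*3.360000 + p_m*7.939987 + p_d*11.533783] = 7.326454
  V(1,+0) = exp(-r*dt) * [p_u*0.000000 + p_m*3.360000 + p_d*7.939987] = 3.229411
  V(1,+1) = exp(-r*dt) * [p_u*0.000000 + p_m*0.000000 + p_d*3.360000] = 0.443022
  V(0,+0) = exp(-r*dt) * [p_u*0.443022 + p_m*3.229411 + p_d*7.326454] = 3.149162


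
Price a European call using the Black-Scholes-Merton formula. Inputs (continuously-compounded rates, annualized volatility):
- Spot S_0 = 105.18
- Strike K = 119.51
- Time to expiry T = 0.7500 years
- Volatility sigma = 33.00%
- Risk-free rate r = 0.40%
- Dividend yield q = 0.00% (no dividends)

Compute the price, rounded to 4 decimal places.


Answer: Price = 6.9438

Derivation:
d1 = (ln(S/K) + (r - q + 0.5*sigma^2) * T) / (sigma * sqrt(T)) = -0.29353671
d2 = d1 - sigma * sqrt(T) = -0.57932509
exp(-rT) = 0.99700450; exp(-qT) = 1.00000000
C = S_0 * exp(-qT) * N(d1) - K * exp(-rT) * N(d2)
N(d1) = 0.38455597; N(d2) = 0.28118492
C = 105.1800 * 1.00000000 * 0.38455597 - 119.5100 * 0.99700450 * 0.28118492 = 6.9438


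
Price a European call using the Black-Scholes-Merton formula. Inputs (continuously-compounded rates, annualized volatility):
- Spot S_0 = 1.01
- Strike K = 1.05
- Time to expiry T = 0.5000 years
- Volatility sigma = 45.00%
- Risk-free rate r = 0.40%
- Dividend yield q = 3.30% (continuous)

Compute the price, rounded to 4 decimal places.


Answer: Price = 0.1036

Derivation:
d1 = (ln(S/K) + (r - q + 0.5*sigma^2) * T) / (sigma * sqrt(T)) = -0.00853190
d2 = d1 - sigma * sqrt(T) = -0.32672995
exp(-rT) = 0.99800200; exp(-qT) = 0.98363538
C = S_0 * exp(-qT) * N(d1) - K * exp(-rT) * N(d2)
N(d1) = 0.49659631; N(d2) = 0.37193607
C = 1.0100 * 0.98363538 * 0.49659631 - 1.0500 * 0.99800200 * 0.37193607 = 0.1036


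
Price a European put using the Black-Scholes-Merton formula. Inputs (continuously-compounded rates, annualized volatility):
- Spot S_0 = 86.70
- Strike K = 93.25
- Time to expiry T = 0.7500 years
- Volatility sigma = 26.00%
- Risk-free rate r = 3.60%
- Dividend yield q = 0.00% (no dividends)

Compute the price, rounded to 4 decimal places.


Answer: Price = 10.1504

Derivation:
d1 = (ln(S/K) + (r - q + 0.5*sigma^2) * T) / (sigma * sqrt(T)) = -0.09095565
d2 = d1 - sigma * sqrt(T) = -0.31612225
exp(-rT) = 0.97336124; exp(-qT) = 1.00000000
P = K * exp(-rT) * N(-d2) - S_0 * exp(-qT) * N(-d1)
N(-d1) = 0.53623608; N(-d2) = 0.62404514
P = 93.2500 * 0.97336124 * 0.62404514 - 86.7000 * 1.00000000 * 0.53623608 = 10.1504


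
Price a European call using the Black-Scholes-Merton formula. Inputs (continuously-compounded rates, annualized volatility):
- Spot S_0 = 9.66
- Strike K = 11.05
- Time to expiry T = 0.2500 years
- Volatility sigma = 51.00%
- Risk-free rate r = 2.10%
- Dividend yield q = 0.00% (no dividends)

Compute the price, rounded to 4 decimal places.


Answer: Price = 0.5123

Derivation:
d1 = (ln(S/K) + (r - q + 0.5*sigma^2) * T) / (sigma * sqrt(T)) = -0.37911482
d2 = d1 - sigma * sqrt(T) = -0.63411482
exp(-rT) = 0.99476376; exp(-qT) = 1.00000000
C = S_0 * exp(-qT) * N(d1) - K * exp(-rT) * N(d2)
N(d1) = 0.35230130; N(d2) = 0.26300295
C = 9.6600 * 1.00000000 * 0.35230130 - 11.0500 * 0.99476376 * 0.26300295 = 0.5123


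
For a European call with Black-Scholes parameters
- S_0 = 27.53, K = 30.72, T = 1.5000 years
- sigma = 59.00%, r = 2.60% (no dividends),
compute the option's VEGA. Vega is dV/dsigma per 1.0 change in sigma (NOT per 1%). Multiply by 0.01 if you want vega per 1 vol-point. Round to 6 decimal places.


Answer: Vega = 12.992112

Derivation:
d1 = 0.2635449065; d2 = -0.4590545676
phi(d1) = 0.3853256369; exp(-qT) = 1.0000000000; exp(-rT) = 0.9617507091
Vega = S * exp(-qT) * phi(d1) * sqrt(T) = 27.5300 * 1.0000000000 * 0.3853256369 * 1.2247448714 = 12.992112


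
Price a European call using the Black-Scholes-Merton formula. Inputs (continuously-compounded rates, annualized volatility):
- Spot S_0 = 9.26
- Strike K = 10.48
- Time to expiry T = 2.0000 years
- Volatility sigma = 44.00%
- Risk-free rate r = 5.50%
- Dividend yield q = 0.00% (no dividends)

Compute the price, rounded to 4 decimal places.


d1 = (ln(S/K) + (r - q + 0.5*sigma^2) * T) / (sigma * sqrt(T)) = 0.28900639
d2 = d1 - sigma * sqrt(T) = -0.33324758
exp(-rT) = 0.89583414; exp(-qT) = 1.00000000
C = S_0 * exp(-qT) * N(d1) - K * exp(-rT) * N(d2)
N(d1) = 0.61371175; N(d2) = 0.36947370
C = 9.2600 * 1.00000000 * 0.61371175 - 10.4800 * 0.89583414 * 0.36947370 = 2.2142

Answer: Price = 2.2142


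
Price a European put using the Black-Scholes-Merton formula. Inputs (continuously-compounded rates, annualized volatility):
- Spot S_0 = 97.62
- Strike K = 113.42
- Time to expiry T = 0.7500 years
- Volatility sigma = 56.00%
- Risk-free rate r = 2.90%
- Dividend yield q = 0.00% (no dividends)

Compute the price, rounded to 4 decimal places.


d1 = (ln(S/K) + (r - q + 0.5*sigma^2) * T) / (sigma * sqrt(T)) = -0.02199159
d2 = d1 - sigma * sqrt(T) = -0.50696581
exp(-rT) = 0.97848483; exp(-qT) = 1.00000000
P = K * exp(-rT) * N(-d2) - S_0 * exp(-qT) * N(-d1)
N(-d1) = 0.50877267; N(-d2) = 0.69391060
P = 113.4200 * 0.97848483 * 0.69391060 - 97.6200 * 1.00000000 * 0.50877267 = 27.3436

Answer: Price = 27.3436


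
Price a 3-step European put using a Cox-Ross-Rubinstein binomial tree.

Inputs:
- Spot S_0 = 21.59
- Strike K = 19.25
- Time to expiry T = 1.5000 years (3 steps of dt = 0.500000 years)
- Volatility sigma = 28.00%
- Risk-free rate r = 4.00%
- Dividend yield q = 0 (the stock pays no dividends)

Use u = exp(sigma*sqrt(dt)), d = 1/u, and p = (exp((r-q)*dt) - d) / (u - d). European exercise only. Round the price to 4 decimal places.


dt = T/N = 0.500000
u = exp(sigma*sqrt(dt)) = 1.218950; d = 1/u = 0.820378
p = (exp((r-q)*dt) - d) / (u - d) = 0.501348
Discount per step: exp(-r*dt) = 0.980199
Stock lattice S(k, i) with i counting down-moves:
  k=0: S(0,0) = 21.5900
  k=1: S(1,0) = 26.3171; S(1,1) = 17.7120
  k=2: S(2,0) = 32.0793; S(2,1) = 21.5900; S(2,2) = 14.5305
  k=3: S(3,0) = 39.1030; S(3,1) = 26.3171; S(3,2) = 17.7120; S(3,3) = 11.9205
Terminal payoffs V(N, i) = max(K - S_T, 0):
  V(3,0) = 0.000000; V(3,1) = 0.000000; V(3,2) = 1.538036; V(3,3) = 7.329489
Backward induction: V(k, i) = exp(-r*dt) * [p * V(k+1, i) + (1-p) * V(k+1, i+1)].
  V(2,0) = exp(-r*dt) * [p*0.000000 + (1-p)*0.000000] = 0.000000
  V(2,1) = exp(-r*dt) * [p*0.000000 + (1-p)*1.538036] = 0.751758
  V(2,2) = exp(-r*dt) * [p*1.538036 + (1-p)*7.329489] = 4.338316
  V(1,0) = exp(-r*dt) * [p*0.000000 + (1-p)*0.751758] = 0.367443
  V(1,1) = exp(-r*dt) * [p*0.751758 + (1-p)*4.338316] = 2.489904
  V(0,0) = exp(-r*dt) * [p*0.367443 + (1-p)*2.489904] = 1.397580

Answer: Price = V(0,0) = 1.3976


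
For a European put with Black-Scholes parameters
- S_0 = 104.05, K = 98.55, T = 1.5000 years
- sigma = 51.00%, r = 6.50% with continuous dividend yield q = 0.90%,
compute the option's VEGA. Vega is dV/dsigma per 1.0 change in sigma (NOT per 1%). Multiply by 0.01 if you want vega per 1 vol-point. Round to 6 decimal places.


Answer: Vega = 43.498575

Derivation:
d1 = 0.5337366414; d2 = -0.0908832430
phi(d1) = 0.3459794377; exp(-qT) = 0.9865907163; exp(-rT) = 0.9071023416
Vega = S * exp(-qT) * phi(d1) * sqrt(T) = 104.0500 * 0.9865907163 * 0.3459794377 * 1.2247448714 = 43.498575


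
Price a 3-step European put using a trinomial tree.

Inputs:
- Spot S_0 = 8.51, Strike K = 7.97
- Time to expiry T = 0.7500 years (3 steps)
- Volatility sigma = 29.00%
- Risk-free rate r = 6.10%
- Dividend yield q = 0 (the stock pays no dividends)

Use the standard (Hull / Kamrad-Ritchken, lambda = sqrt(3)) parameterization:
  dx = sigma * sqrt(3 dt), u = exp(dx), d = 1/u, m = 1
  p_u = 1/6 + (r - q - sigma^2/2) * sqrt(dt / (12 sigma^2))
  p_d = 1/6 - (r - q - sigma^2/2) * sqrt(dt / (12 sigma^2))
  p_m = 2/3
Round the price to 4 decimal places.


dt = T/N = 0.250000; dx = sigma*sqrt(3*dt) = 0.251147
u = exp(dx) = 1.285500; d = 1/u = 0.777908
p_u = 0.176098, p_m = 0.666667, p_d = 0.157235
Discount per step: exp(-r*dt) = 0.984866
Stock lattice S(k, j) with j the centered position index:
  k=0: S(0,+0) = 8.5100
  k=1: S(1,-1) = 6.6200; S(1,+0) = 8.5100; S(1,+1) = 10.9396
  k=2: S(2,-2) = 5.1497; S(2,-1) = 6.6200; S(2,+0) = 8.5100; S(2,+1) = 10.9396; S(2,+2) = 14.0629
  k=3: S(3,-3) = 4.0060; S(3,-2) = 5.1497; S(3,-1) = 6.6200; S(3,+0) = 8.5100; S(3,+1) = 10.9396; S(3,+2) = 14.0629; S(3,+3) = 18.0778
Terminal payoffs V(N, j) = max(K - S_T, 0):
  V(3,-3) = 3.963974; V(3,-2) = 2.820255; V(3,-1) = 1.350005; V(3,+0) = 0.000000; V(3,+1) = 0.000000; V(3,+2) = 0.000000; V(3,+3) = 0.000000
Backward induction: V(k, j) = exp(-r*dt) * [p_u * V(k+1, j+1) + p_m * V(k+1, j) + p_d * V(k+1, j-1)]
  V(2,-2) = exp(-r*dt) * [p_u*1.350005 + p_m*2.820255 + p_d*3.963974] = 2.699693
  V(2,-1) = exp(-r*dt) * [p_u*0.000000 + p_m*1.350005 + p_d*2.820255] = 1.323114
  V(2,+0) = exp(-r*dt) * [p_u*0.000000 + p_m*0.000000 + p_d*1.350005] = 0.209055
  V(2,+1) = exp(-r*dt) * [p_u*0.000000 + p_m*0.000000 + p_d*0.000000] = 0.000000
  V(2,+2) = exp(-r*dt) * [p_u*0.000000 + p_m*0.000000 + p_d*0.000000] = 0.000000
  V(1,-1) = exp(-r*dt) * [p_u*0.209055 + p_m*1.323114 + p_d*2.699693] = 1.323045
  V(1,+0) = exp(-r*dt) * [p_u*0.000000 + p_m*0.209055 + p_d*1.323114] = 0.342152
  V(1,+1) = exp(-r*dt) * [p_u*0.000000 + p_m*0.000000 + p_d*0.209055] = 0.032373
  V(0,+0) = exp(-r*dt) * [p_u*0.032373 + p_m*0.342152 + p_d*1.323045] = 0.435145

Answer: Price = V(0,0) = 0.4351


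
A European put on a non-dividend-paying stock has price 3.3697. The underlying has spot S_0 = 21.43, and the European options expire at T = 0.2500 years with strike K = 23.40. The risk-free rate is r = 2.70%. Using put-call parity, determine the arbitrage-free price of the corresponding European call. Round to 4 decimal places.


Put-call parity: C - P = S_0 * exp(-qT) - K * exp(-rT).
S_0 * exp(-qT) = 21.4300 * 1.00000000 = 21.43000000
K * exp(-rT) = 23.4000 * 0.99327273 = 23.24258188
C = P + S*exp(-qT) - K*exp(-rT)
C = 3.3697 + 21.43000000 - 23.24258188 = 1.5571

Answer: Call price = 1.5571


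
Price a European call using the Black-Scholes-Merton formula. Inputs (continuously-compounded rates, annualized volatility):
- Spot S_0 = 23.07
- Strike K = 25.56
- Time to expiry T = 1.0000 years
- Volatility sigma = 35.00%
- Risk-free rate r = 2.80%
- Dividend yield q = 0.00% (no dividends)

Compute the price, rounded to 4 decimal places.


Answer: Price = 2.5110

Derivation:
d1 = (ln(S/K) + (r - q + 0.5*sigma^2) * T) / (sigma * sqrt(T)) = -0.03784445
d2 = d1 - sigma * sqrt(T) = -0.38784445
exp(-rT) = 0.97238837; exp(-qT) = 1.00000000
C = S_0 * exp(-qT) * N(d1) - K * exp(-rT) * N(d2)
N(d1) = 0.48490585; N(d2) = 0.34906557
C = 23.0700 * 1.00000000 * 0.48490585 - 25.5600 * 0.97238837 * 0.34906557 = 2.5110


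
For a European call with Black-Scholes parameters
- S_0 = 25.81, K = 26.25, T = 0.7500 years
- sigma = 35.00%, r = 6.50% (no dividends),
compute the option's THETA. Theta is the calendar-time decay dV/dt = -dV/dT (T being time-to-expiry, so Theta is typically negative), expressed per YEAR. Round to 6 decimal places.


d1 = 0.2566190795; d2 = -0.0464898118
phi(d1) = 0.3860203429; exp(-qT) = 1.0000000000; exp(-rT) = 0.9524192047
Theta = -S*exp(-qT)*phi(d1)*sigma/(2*sqrt(T)) - r*K*exp(-rT)*N(d2) + q*S*exp(-qT)*N(d1)
N(d1) = 0.6012635776; N(d2) = 0.4814599272; sqrt(T) = 0.8660254038
Term 1 = -25.8100 * 1.0000000000 * 0.3860203429 * 0.3500 / (2 * 0.8660254038) = -2.0132866497
Term 2 = -0.0650 * 26.2500 * 0.9524192047 * 0.4814599272 = -0.7824038056
Term 3 = 0 (no dividend yield, q = 0)
Theta = -2.0132866497 + (-0.7824038056) + (0.0000000000) = -2.795690

Answer: Theta = -2.795690


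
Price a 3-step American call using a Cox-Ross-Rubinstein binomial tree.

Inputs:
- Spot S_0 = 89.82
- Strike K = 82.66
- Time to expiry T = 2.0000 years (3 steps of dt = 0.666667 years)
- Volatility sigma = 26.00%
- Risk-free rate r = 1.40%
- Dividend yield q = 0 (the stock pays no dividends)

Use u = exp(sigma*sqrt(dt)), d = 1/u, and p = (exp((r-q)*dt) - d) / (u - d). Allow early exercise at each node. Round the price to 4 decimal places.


Answer: Price = V(0,0) = 18.4234

Derivation:
dt = T/N = 0.666667
u = exp(sigma*sqrt(dt)) = 1.236505; d = 1/u = 0.808731
p = (exp((r-q)*dt) - d) / (u - d) = 0.469047
Discount per step: exp(-r*dt) = 0.990710
Stock lattice S(k, i) with i counting down-moves:
  k=0: S(0,0) = 89.8200
  k=1: S(1,0) = 111.0629; S(1,1) = 72.6402
  k=2: S(2,0) = 137.3299; S(2,1) = 89.8200; S(2,2) = 58.7464
  k=3: S(3,0) = 169.8091; S(3,1) = 111.0629; S(3,2) = 72.6402; S(3,3) = 47.5100
Terminal payoffs V(N, i) = max(S_T - K, 0):
  V(3,0) = 87.149123; V(3,1) = 28.402908; V(3,2) = 0.000000; V(3,3) = 0.000000
Backward induction: V(k, i) = exp(-r*dt) * [p * V(k+1, i) + (1-p) * V(k+1, i+1)]; then take max(V_cont, immediate exercise) for American.
  V(2,0) = exp(-r*dt) * [p*87.149123 + (1-p)*28.402908] = 55.437781; exercise = 54.669877; V(2,0) = max -> 55.437781
  V(2,1) = exp(-r*dt) * [p*28.402908 + (1-p)*0.000000] = 13.198525; exercise = 7.160000; V(2,1) = max -> 13.198525
  V(2,2) = exp(-r*dt) * [p*0.000000 + (1-p)*0.000000] = 0.000000; exercise = 0.000000; V(2,2) = max -> 0.000000
  V(1,0) = exp(-r*dt) * [p*55.437781 + (1-p)*13.198525] = 32.704039; exercise = 28.402908; V(1,0) = max -> 32.704039
  V(1,1) = exp(-r*dt) * [p*13.198525 + (1-p)*0.000000] = 6.133213; exercise = 0.000000; V(1,1) = max -> 6.133213
  V(0,0) = exp(-r*dt) * [p*32.704039 + (1-p)*6.133213] = 18.423413; exercise = 7.160000; V(0,0) = max -> 18.423413


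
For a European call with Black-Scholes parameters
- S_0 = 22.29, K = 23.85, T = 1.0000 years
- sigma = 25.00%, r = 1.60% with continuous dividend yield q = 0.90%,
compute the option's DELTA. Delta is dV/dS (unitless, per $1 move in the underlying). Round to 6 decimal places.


Answer: Delta = 0.449138

Derivation:
d1 = -0.1175842797; d2 = -0.3675842797
phi(d1) = 0.3961938907; exp(-qT) = 0.9910403788; exp(-rT) = 0.9841273201
N(d1) = 0.4531985307
Delta = exp(-qT) * N(d1) = 0.9910403788 * 0.4531985307 = 0.449138


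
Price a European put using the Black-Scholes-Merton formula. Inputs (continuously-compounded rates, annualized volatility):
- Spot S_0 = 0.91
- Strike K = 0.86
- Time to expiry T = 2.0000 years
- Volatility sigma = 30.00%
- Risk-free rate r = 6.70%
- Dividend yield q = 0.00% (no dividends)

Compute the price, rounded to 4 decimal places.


d1 = (ln(S/K) + (r - q + 0.5*sigma^2) * T) / (sigma * sqrt(T)) = 0.66117362
d2 = d1 - sigma * sqrt(T) = 0.23690955
exp(-rT) = 0.87459006; exp(-qT) = 1.00000000
P = K * exp(-rT) * N(-d2) - S_0 * exp(-qT) * N(-d1)
N(-d1) = 0.25425049; N(-d2) = 0.40636348
P = 0.8600 * 0.87459006 * 0.40636348 - 0.9100 * 1.00000000 * 0.25425049 = 0.0743

Answer: Price = 0.0743


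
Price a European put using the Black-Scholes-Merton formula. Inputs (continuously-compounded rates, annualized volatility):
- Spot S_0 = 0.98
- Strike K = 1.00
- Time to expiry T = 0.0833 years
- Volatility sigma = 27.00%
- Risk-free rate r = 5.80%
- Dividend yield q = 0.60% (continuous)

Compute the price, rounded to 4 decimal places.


d1 = (ln(S/K) + (r - q + 0.5*sigma^2) * T) / (sigma * sqrt(T)) = -0.16470379
d2 = d1 - sigma * sqrt(T) = -0.24263049
exp(-rT) = 0.99518025; exp(-qT) = 0.99950032
P = K * exp(-rT) * N(-d2) - S_0 * exp(-qT) * N(-d1)
N(-d1) = 0.56541143; N(-d2) = 0.59585417
P = 1.0000 * 0.99518025 * 0.59585417 - 0.9800 * 0.99950032 * 0.56541143 = 0.0392

Answer: Price = 0.0392


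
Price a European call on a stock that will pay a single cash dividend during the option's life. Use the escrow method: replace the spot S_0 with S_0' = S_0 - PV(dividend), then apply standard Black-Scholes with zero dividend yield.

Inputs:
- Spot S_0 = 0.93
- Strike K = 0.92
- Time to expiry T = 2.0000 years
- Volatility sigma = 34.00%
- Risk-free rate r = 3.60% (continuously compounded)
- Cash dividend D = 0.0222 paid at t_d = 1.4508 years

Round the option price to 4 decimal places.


Answer: Price = 0.1954

Derivation:
PV(D) = D * exp(-r * t_d) = 0.0222 * 0.94911169 = 0.02107028
S_0' = S_0 - PV(D) = 0.9300 - 0.02107028 = 0.90892972
d1 = (ln(S_0'/K) + (r + sigma^2/2)*T) / (sigma*sqrt(T)) = 0.36497962
d2 = d1 - sigma*sqrt(T) = -0.11585299
exp(-rT) = 0.93053090
N(d1) = 0.64243669; N(d2) = 0.45388453
C = S_0' * N(d1) - K * exp(-rT) * N(d2) = 0.90892972 * 0.64243669 - 0.9200 * 0.93053090 * 0.45388453 = 0.1954


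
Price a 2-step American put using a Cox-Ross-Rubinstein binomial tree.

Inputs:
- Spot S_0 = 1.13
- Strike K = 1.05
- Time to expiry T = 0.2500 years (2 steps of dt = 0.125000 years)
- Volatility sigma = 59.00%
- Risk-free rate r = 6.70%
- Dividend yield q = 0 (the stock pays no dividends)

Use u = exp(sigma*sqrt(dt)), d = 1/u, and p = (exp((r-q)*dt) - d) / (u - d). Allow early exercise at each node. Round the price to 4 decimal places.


Answer: Price = V(0,0) = 0.0850

Derivation:
dt = T/N = 0.125000
u = exp(sigma*sqrt(dt)) = 1.231948; d = 1/u = 0.811723
p = (exp((r-q)*dt) - d) / (u - d) = 0.468053
Discount per step: exp(-r*dt) = 0.991660
Stock lattice S(k, i) with i counting down-moves:
  k=0: S(0,0) = 1.1300
  k=1: S(1,0) = 1.3921; S(1,1) = 0.9172
  k=2: S(2,0) = 1.7150; S(2,1) = 1.1300; S(2,2) = 0.7445
Terminal payoffs V(N, i) = max(K - S_T, 0):
  V(2,0) = 0.000000; V(2,1) = 0.000000; V(2,2) = 0.305450
Backward induction: V(k, i) = exp(-r*dt) * [p * V(k+1, i) + (1-p) * V(k+1, i+1)]; then take max(V_cont, immediate exercise) for American.
  V(1,0) = exp(-r*dt) * [p*0.000000 + (1-p)*0.000000] = 0.000000; exercise = 0.000000; V(1,0) = max -> 0.000000
  V(1,1) = exp(-r*dt) * [p*0.000000 + (1-p)*0.305450] = 0.161128; exercise = 0.132753; V(1,1) = max -> 0.161128
  V(0,0) = exp(-r*dt) * [p*0.000000 + (1-p)*0.161128] = 0.084997; exercise = 0.000000; V(0,0) = max -> 0.084997


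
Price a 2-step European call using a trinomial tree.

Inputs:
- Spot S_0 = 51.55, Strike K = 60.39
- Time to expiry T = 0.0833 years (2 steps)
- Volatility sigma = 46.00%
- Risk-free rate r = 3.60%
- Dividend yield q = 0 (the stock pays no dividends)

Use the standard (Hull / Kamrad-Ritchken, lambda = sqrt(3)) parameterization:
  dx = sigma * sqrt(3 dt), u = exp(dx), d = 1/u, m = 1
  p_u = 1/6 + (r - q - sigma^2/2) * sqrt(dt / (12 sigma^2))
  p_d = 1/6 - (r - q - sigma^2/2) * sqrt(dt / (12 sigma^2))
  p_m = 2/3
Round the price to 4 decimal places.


Answer: Price = V(0,0) = 0.3271

Derivation:
dt = T/N = 0.041650; dx = sigma*sqrt(3*dt) = 0.162602
u = exp(dx) = 1.176568; d = 1/u = 0.849929
p_u = 0.157727, p_m = 0.666667, p_d = 0.175606
Discount per step: exp(-r*dt) = 0.998502
Stock lattice S(k, j) with j the centered position index:
  k=0: S(0,+0) = 51.5500
  k=1: S(1,-1) = 43.8139; S(1,+0) = 51.5500; S(1,+1) = 60.6521
  k=2: S(2,-2) = 37.2387; S(2,-1) = 43.8139; S(2,+0) = 51.5500; S(2,+1) = 60.6521; S(2,+2) = 71.3613
Terminal payoffs V(N, j) = max(S_T - K, 0):
  V(2,-2) = 0.000000; V(2,-1) = 0.000000; V(2,+0) = 0.000000; V(2,+1) = 0.262099; V(2,+2) = 10.971340
Backward induction: V(k, j) = exp(-r*dt) * [p_u * V(k+1, j+1) + p_m * V(k+1, j) + p_d * V(k+1, j-1)]
  V(1,-1) = exp(-r*dt) * [p_u*0.000000 + p_m*0.000000 + p_d*0.000000] = 0.000000
  V(1,+0) = exp(-r*dt) * [p_u*0.262099 + p_m*0.000000 + p_d*0.000000] = 0.041278
  V(1,+1) = exp(-r*dt) * [p_u*10.971340 + p_m*0.262099 + p_d*0.000000] = 1.902356
  V(0,+0) = exp(-r*dt) * [p_u*1.902356 + p_m*0.041278 + p_d*0.000000] = 0.327081


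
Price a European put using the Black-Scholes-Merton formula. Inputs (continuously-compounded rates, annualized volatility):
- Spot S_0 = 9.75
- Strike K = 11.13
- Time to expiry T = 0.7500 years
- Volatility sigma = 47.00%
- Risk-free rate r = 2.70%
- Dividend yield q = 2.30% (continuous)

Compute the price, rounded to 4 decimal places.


d1 = (ln(S/K) + (r - q + 0.5*sigma^2) * T) / (sigma * sqrt(T)) = -0.11433840
d2 = d1 - sigma * sqrt(T) = -0.52137034
exp(-rT) = 0.97995365; exp(-qT) = 0.98289793
P = K * exp(-rT) * N(-d2) - S_0 * exp(-qT) * N(-d1)
N(-d1) = 0.54551523; N(-d2) = 0.69894559
P = 11.1300 * 0.97995365 * 0.69894559 - 9.7500 * 0.98289793 * 0.54551523 = 2.3955

Answer: Price = 2.3955


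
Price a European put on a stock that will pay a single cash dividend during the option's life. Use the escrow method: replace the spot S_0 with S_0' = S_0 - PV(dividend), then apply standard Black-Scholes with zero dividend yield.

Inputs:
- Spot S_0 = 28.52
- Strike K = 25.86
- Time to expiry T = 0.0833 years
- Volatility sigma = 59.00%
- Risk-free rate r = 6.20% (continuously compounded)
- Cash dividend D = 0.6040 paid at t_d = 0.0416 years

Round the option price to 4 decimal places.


Answer: Price = 0.9296

Derivation:
PV(D) = D * exp(-r * t_d) = 0.6040 * 0.99742412 = 0.60244417
S_0' = S_0 - PV(D) = 28.5200 - 0.60244417 = 27.91755583
d1 = (ln(S_0'/K) + (r + sigma^2/2)*T) / (sigma*sqrt(T)) = 0.56506293
d2 = d1 - sigma*sqrt(T) = 0.39477867
exp(-rT) = 0.99484871
N(-d1) = 0.28601548; N(-d2) = 0.34650312
P = K * exp(-rT) * N(-d2) - S_0' * N(-d1) = 25.8600 * 0.99484871 * 0.34650312 - 27.91755583 * 0.28601548 = 0.9296


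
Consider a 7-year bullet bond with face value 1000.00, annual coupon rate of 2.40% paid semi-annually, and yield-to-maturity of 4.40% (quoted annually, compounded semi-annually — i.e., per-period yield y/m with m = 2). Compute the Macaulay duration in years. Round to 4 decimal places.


Coupon per period c = face * coupon_rate / m = 12.000000
Periods per year m = 2; per-period yield y/m = 0.022000
Number of cashflows N = 14
Cashflows (t years, CF_t, discount factor 1/(1+y/m)^(m*t), PV):
  t = 0.5000: CF_t = 12.000000, DF = 0.978474, PV = 11.741683
  t = 1.0000: CF_t = 12.000000, DF = 0.957411, PV = 11.488927
  t = 1.5000: CF_t = 12.000000, DF = 0.936801, PV = 11.241611
  t = 2.0000: CF_t = 12.000000, DF = 0.916635, PV = 10.999620
  t = 2.5000: CF_t = 12.000000, DF = 0.896903, PV = 10.762837
  t = 3.0000: CF_t = 12.000000, DF = 0.877596, PV = 10.531152
  t = 3.5000: CF_t = 12.000000, DF = 0.858704, PV = 10.304454
  t = 4.0000: CF_t = 12.000000, DF = 0.840220, PV = 10.082636
  t = 4.5000: CF_t = 12.000000, DF = 0.822133, PV = 9.865593
  t = 5.0000: CF_t = 12.000000, DF = 0.804435, PV = 9.653222
  t = 5.5000: CF_t = 12.000000, DF = 0.787119, PV = 9.445423
  t = 6.0000: CF_t = 12.000000, DF = 0.770175, PV = 9.242096
  t = 6.5000: CF_t = 12.000000, DF = 0.753596, PV = 9.043147
  t = 7.0000: CF_t = 1012.000000, DF = 0.737373, PV = 746.221867
Price P = sum_t PV_t = 880.624267
Macaulay numerator sum_t t * PV_t:
  t * PV_t at t = 0.5000: 5.870841
  t * PV_t at t = 1.0000: 11.488927
  t * PV_t at t = 1.5000: 16.862417
  t * PV_t at t = 2.0000: 21.999239
  t * PV_t at t = 2.5000: 26.907093
  t * PV_t at t = 3.0000: 31.593455
  t * PV_t at t = 3.5000: 36.065588
  t * PV_t at t = 4.0000: 40.330543
  t * PV_t at t = 4.5000: 44.395167
  t * PV_t at t = 5.0000: 48.266109
  t * PV_t at t = 5.5000: 51.949824
  t * PV_t at t = 6.0000: 55.452579
  t * PV_t at t = 6.5000: 58.780457
  t * PV_t at t = 7.0000: 5223.553069
Macaulay duration D = (sum_t t * PV_t) / P = 5673.515309 / 880.624267 = 6.442606

Answer: Macaulay duration = 6.4426 years
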